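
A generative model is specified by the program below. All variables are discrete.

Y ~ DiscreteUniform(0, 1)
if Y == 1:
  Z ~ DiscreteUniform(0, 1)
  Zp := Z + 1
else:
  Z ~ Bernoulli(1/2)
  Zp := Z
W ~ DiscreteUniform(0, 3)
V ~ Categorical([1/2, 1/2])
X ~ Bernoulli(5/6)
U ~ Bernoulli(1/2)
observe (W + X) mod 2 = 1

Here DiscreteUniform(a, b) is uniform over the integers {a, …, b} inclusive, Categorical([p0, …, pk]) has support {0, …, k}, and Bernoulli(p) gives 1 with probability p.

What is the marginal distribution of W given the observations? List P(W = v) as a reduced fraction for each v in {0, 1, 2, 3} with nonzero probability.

Enumerate traces; 64 have nonzero weight after conditioning:
  (Y=0, Z=0, W=0, V=0, X=1, U=0) weight 5/384
  (Y=0, Z=0, W=0, V=0, X=1, U=1) weight 5/384
  (Y=0, Z=0, W=0, V=1, X=1, U=0) weight 5/384
  (Y=0, Z=0, W=0, V=1, X=1, U=1) weight 5/384
  (Y=0, Z=0, W=1, V=0, X=0, U=0) weight 1/384
  (Y=0, Z=0, W=1, V=0, X=0, U=1) weight 1/384
  (Y=0, Z=0, W=1, V=1, X=0, U=0) weight 1/384
  (Y=0, Z=0, W=1, V=1, X=0, U=1) weight 1/384
  (Y=0, Z=0, W=2, V=0, X=1, U=0) weight 5/384
  (Y=0, Z=0, W=3, V=0, X=0, U=0) weight 1/384
  … 54 more
Group by W:
  weight(W=0) = 5/24
  weight(W=1) = 1/24
  weight(W=2) = 5/24
  weight(W=3) = 1/24
Total weight = 5/24 + 1/24 + 5/24 + 1/24 = 1/2
P(W=0 | obs) = 5/24 / 1/2 = 5/12
P(W=1 | obs) = 1/24 / 1/2 = 1/12
P(W=2 | obs) = 5/24 / 1/2 = 5/12
P(W=3 | obs) = 1/24 / 1/2 = 1/12

P(W=0) = 5/12, P(W=1) = 1/12, P(W=2) = 5/12, P(W=3) = 1/12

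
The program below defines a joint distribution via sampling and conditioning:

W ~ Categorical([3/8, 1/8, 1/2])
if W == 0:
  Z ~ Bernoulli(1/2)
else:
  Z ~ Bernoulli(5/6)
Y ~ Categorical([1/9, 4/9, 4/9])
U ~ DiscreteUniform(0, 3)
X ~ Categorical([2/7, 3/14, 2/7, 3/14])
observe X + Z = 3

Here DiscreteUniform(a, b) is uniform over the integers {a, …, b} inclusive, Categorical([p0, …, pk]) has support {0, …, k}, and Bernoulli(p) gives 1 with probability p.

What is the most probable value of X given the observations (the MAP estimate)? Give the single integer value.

argmax_v P(X = v | obs) = 2

Enumerate traces; 72 have nonzero weight after conditioning:
  (W=0, Z=0, Y=0, U=0, X=3) weight 1/896
  (W=0, Z=0, Y=0, U=1, X=3) weight 1/896
  (W=0, Z=0, Y=0, U=2, X=3) weight 1/896
  (W=0, Z=0, Y=0, U=3, X=3) weight 1/896
  (W=0, Z=0, Y=1, U=0, X=3) weight 1/224
  (W=0, Z=0, Y=1, U=1, X=3) weight 1/224
  (W=0, Z=0, Y=1, U=2, X=3) weight 1/224
  (W=0, Z=0, Y=1, U=3, X=3) weight 1/224
  (W=0, Z=1, Y=0, U=0, X=2) weight 1/672
  … 63 more
Group by X:
  weight(X=2) = 17/84
  weight(X=3) = 1/16
Total weight = 17/84 + 1/16 = 89/336
P(X=2 | obs) = 17/84 / 89/336 = 68/89
P(X=3 | obs) = 1/16 / 89/336 = 21/89
argmax = 2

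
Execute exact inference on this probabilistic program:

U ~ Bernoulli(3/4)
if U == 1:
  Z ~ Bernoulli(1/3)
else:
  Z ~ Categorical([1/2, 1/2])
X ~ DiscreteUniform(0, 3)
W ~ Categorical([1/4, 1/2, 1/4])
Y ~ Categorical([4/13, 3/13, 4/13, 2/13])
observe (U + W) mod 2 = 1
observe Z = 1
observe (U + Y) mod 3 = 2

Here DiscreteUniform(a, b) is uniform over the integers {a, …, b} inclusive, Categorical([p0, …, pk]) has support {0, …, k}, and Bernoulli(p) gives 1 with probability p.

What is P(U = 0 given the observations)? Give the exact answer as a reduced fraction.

Enumerate traces; 12 have nonzero weight after conditioning:
  (U=0, Z=1, X=0, W=1, Y=2) weight 1/208
  (U=0, Z=1, X=1, W=1, Y=2) weight 1/208
  (U=0, Z=1, X=2, W=1, Y=2) weight 1/208
  (U=0, Z=1, X=3, W=1, Y=2) weight 1/208
  (U=1, Z=1, X=0, W=0, Y=1) weight 3/832
  (U=1, Z=1, X=0, W=2, Y=1) weight 3/832
  (U=1, Z=1, X=1, W=0, Y=1) weight 3/832
  (U=1, Z=1, X=1, W=2, Y=1) weight 3/832
  … 4 more
Group by U:
  weight(U=0) = 1/52
  weight(U=1) = 3/104
Total weight = 1/52 + 3/104 = 5/104
P(U=0 | obs) = 1/52 / 5/104 = 2/5
P(U=1 | obs) = 3/104 / 5/104 = 3/5

P(U = 0 | obs) = 2/5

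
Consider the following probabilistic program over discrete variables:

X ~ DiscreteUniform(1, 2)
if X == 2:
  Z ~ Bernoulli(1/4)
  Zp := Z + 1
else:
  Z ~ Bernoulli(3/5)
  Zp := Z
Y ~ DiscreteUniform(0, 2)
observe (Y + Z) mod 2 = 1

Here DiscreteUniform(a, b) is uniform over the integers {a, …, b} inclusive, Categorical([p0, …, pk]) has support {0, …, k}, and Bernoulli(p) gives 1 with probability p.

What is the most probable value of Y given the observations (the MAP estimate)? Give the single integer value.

argmax_v P(Y = v | obs) = 1

Enumerate traces; 6 have nonzero weight after conditioning:
  (X=1, Z=0, Y=1) weight 1/15
  (X=1, Z=1, Y=0) weight 1/10
  (X=1, Z=1, Y=2) weight 1/10
  (X=2, Z=0, Y=1) weight 1/8
  (X=2, Z=1, Y=0) weight 1/24
  (X=2, Z=1, Y=2) weight 1/24
Group by Y:
  weight(Y=0) = 17/120
  weight(Y=1) = 23/120
  weight(Y=2) = 17/120
Total weight = 17/120 + 23/120 + 17/120 = 19/40
P(Y=0 | obs) = 17/120 / 19/40 = 17/57
P(Y=1 | obs) = 23/120 / 19/40 = 23/57
P(Y=2 | obs) = 17/120 / 19/40 = 17/57
argmax = 1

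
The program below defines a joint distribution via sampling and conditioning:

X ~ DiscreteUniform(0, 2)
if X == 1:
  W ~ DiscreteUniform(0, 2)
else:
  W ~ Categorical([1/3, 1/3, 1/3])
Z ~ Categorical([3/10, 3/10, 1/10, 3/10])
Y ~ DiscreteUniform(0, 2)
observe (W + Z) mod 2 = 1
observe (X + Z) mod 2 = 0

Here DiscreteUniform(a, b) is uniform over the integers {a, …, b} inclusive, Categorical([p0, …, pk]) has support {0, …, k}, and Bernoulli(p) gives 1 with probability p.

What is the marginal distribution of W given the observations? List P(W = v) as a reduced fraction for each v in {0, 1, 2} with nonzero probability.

P(W=0) = 3/10, P(W=1) = 2/5, P(W=2) = 3/10

Enumerate traces; 24 have nonzero weight after conditioning:
  (X=0, W=1, Z=0, Y=0) weight 1/90
  (X=0, W=1, Z=0, Y=1) weight 1/90
  (X=0, W=1, Z=0, Y=2) weight 1/90
  (X=0, W=1, Z=2, Y=0) weight 1/270
  (X=0, W=1, Z=2, Y=1) weight 1/270
  (X=0, W=1, Z=2, Y=2) weight 1/270
  (X=1, W=0, Z=1, Y=0) weight 1/90
  (X=1, W=0, Z=1, Y=1) weight 1/90
  (X=1, W=2, Z=1, Y=0) weight 1/90
  … 15 more
Group by W:
  weight(W=0) = 1/15
  weight(W=1) = 4/45
  weight(W=2) = 1/15
Total weight = 1/15 + 4/45 + 1/15 = 2/9
P(W=0 | obs) = 1/15 / 2/9 = 3/10
P(W=1 | obs) = 4/45 / 2/9 = 2/5
P(W=2 | obs) = 1/15 / 2/9 = 3/10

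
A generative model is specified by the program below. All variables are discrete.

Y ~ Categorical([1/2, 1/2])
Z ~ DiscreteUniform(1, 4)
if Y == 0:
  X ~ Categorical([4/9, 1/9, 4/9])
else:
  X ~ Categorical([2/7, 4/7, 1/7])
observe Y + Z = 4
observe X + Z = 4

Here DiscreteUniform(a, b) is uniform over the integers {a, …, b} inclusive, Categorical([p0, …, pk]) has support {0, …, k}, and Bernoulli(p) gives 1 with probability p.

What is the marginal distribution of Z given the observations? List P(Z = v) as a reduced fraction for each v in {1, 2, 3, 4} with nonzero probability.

P(Z=3) = 9/16, P(Z=4) = 7/16

Enumerate traces; 2 have nonzero weight after conditioning:
  (Y=0, Z=4, X=0) weight 1/18
  (Y=1, Z=3, X=1) weight 1/14
Group by Z:
  weight(Z=3) = 1/14
  weight(Z=4) = 1/18
Total weight = 1/14 + 1/18 = 8/63
P(Z=3 | obs) = 1/14 / 8/63 = 9/16
P(Z=4 | obs) = 1/18 / 8/63 = 7/16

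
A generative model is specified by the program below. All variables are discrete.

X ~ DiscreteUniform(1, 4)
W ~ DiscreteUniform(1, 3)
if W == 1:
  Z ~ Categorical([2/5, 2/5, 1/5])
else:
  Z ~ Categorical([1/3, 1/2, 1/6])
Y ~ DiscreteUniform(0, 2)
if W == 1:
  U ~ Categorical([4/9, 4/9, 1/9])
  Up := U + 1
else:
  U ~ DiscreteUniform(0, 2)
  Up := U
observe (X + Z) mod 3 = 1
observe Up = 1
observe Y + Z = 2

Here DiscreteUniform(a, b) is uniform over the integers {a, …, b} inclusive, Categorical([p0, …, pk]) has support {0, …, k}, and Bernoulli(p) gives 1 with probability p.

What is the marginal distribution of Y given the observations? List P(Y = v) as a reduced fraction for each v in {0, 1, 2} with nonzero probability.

Enumerate traces; 12 have nonzero weight after conditioning:
  (X=1, W=1, Z=0, Y=2, U=0) weight 2/405
  (X=1, W=2, Z=0, Y=2, U=1) weight 1/324
  (X=1, W=3, Z=0, Y=2, U=1) weight 1/324
  (X=2, W=1, Z=2, Y=0, U=0) weight 1/405
  (X=2, W=2, Z=2, Y=0, U=1) weight 1/648
  (X=2, W=3, Z=2, Y=0, U=1) weight 1/648
  (X=3, W=1, Z=1, Y=1, U=0) weight 2/405
  (X=3, W=2, Z=1, Y=1, U=1) weight 1/216
  … 4 more
Group by Y:
  weight(Y=0) = 1/180
  weight(Y=1) = 23/1620
  weight(Y=2) = 1/45
Total weight = 1/180 + 23/1620 + 1/45 = 17/405
P(Y=0 | obs) = 1/180 / 17/405 = 9/68
P(Y=1 | obs) = 23/1620 / 17/405 = 23/68
P(Y=2 | obs) = 1/45 / 17/405 = 9/17

P(Y=0) = 9/68, P(Y=1) = 23/68, P(Y=2) = 9/17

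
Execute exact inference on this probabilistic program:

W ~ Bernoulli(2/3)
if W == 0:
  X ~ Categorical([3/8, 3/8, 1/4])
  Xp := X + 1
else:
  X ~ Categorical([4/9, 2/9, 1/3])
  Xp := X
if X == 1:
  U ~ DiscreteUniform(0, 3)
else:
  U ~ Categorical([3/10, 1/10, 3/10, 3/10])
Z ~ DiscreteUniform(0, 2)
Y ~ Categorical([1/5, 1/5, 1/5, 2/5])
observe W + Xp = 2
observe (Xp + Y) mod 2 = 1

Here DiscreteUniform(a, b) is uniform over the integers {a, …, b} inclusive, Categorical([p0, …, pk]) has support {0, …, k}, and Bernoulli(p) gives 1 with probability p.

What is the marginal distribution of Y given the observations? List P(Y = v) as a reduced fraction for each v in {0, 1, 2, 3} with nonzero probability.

P(Y=0) = 32/145, P(Y=1) = 27/145, P(Y=2) = 32/145, P(Y=3) = 54/145

Enumerate traces; 48 have nonzero weight after conditioning:
  (W=0, X=1, U=0, Z=0, Y=1) weight 1/480
  (W=0, X=1, U=0, Z=0, Y=3) weight 1/240
  (W=0, X=1, U=0, Z=1, Y=1) weight 1/480
  (W=0, X=1, U=0, Z=1, Y=3) weight 1/240
  (W=0, X=1, U=0, Z=2, Y=1) weight 1/480
  (W=0, X=1, U=0, Z=2, Y=3) weight 1/240
  (W=0, X=1, U=1, Z=0, Y=1) weight 1/480
  (W=0, X=1, U=1, Z=0, Y=3) weight 1/240
  (W=1, X=1, U=0, Z=0, Y=0) weight 1/405
  (W=1, X=1, U=0, Z=0, Y=2) weight 1/405
  … 38 more
Group by Y:
  weight(Y=0) = 4/135
  weight(Y=1) = 1/40
  weight(Y=2) = 4/135
  weight(Y=3) = 1/20
Total weight = 4/135 + 1/40 + 4/135 + 1/20 = 29/216
P(Y=0 | obs) = 4/135 / 29/216 = 32/145
P(Y=1 | obs) = 1/40 / 29/216 = 27/145
P(Y=2 | obs) = 4/135 / 29/216 = 32/145
P(Y=3 | obs) = 1/20 / 29/216 = 54/145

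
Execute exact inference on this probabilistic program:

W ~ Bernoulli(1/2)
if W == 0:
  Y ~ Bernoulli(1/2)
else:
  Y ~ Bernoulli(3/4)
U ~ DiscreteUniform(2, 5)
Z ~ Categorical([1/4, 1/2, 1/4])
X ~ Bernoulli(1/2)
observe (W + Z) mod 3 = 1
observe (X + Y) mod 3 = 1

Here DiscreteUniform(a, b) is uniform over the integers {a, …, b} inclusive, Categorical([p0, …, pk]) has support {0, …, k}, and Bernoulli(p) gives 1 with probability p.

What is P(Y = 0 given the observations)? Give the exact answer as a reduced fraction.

Enumerate traces; 16 have nonzero weight after conditioning:
  (W=0, Y=0, U=2, Z=1, X=1) weight 1/64
  (W=0, Y=0, U=3, Z=1, X=1) weight 1/64
  (W=0, Y=0, U=4, Z=1, X=1) weight 1/64
  (W=0, Y=0, U=5, Z=1, X=1) weight 1/64
  (W=0, Y=1, U=2, Z=1, X=0) weight 1/64
  (W=0, Y=1, U=3, Z=1, X=0) weight 1/64
  (W=0, Y=1, U=4, Z=1, X=0) weight 1/64
  (W=0, Y=1, U=5, Z=1, X=0) weight 1/64
  … 8 more
Group by Y:
  weight(Y=0) = 5/64
  weight(Y=1) = 7/64
Total weight = 5/64 + 7/64 = 3/16
P(Y=0 | obs) = 5/64 / 3/16 = 5/12
P(Y=1 | obs) = 7/64 / 3/16 = 7/12

P(Y = 0 | obs) = 5/12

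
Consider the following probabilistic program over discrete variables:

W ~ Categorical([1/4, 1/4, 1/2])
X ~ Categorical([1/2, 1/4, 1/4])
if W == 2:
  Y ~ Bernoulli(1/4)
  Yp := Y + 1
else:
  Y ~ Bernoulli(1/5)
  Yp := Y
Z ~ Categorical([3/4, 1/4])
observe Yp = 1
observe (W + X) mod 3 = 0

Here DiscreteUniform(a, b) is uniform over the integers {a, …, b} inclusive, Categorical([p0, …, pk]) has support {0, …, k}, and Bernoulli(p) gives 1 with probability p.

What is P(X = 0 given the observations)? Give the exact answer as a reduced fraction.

Enumerate traces; 6 have nonzero weight after conditioning:
  (W=0, X=0, Y=1, Z=0) weight 3/160
  (W=0, X=0, Y=1, Z=1) weight 1/160
  (W=1, X=2, Y=1, Z=0) weight 3/320
  (W=1, X=2, Y=1, Z=1) weight 1/320
  (W=2, X=1, Y=0, Z=0) weight 9/128
  (W=2, X=1, Y=0, Z=1) weight 3/128
Group by X:
  weight(X=0) = 1/40
  weight(X=1) = 3/32
  weight(X=2) = 1/80
Total weight = 1/40 + 3/32 + 1/80 = 21/160
P(X=0 | obs) = 1/40 / 21/160 = 4/21
P(X=1 | obs) = 3/32 / 21/160 = 5/7
P(X=2 | obs) = 1/80 / 21/160 = 2/21

P(X = 0 | obs) = 4/21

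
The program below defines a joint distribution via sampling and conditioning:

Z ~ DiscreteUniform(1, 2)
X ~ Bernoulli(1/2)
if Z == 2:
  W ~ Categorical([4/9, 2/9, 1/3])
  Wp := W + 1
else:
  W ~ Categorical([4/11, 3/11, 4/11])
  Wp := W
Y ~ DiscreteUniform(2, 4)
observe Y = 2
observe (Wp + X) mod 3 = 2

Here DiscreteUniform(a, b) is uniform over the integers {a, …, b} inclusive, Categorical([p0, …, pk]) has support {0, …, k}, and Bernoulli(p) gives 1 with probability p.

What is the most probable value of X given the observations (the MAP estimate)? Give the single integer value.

Enumerate traces; 4 have nonzero weight after conditioning:
  (Z=1, X=0, W=2, Y=2) weight 1/33
  (Z=1, X=1, W=1, Y=2) weight 1/44
  (Z=2, X=0, W=1, Y=2) weight 1/54
  (Z=2, X=1, W=0, Y=2) weight 1/27
Group by X:
  weight(X=0) = 29/594
  weight(X=1) = 71/1188
Total weight = 29/594 + 71/1188 = 43/396
P(X=0 | obs) = 29/594 / 43/396 = 58/129
P(X=1 | obs) = 71/1188 / 43/396 = 71/129
argmax = 1

argmax_v P(X = v | obs) = 1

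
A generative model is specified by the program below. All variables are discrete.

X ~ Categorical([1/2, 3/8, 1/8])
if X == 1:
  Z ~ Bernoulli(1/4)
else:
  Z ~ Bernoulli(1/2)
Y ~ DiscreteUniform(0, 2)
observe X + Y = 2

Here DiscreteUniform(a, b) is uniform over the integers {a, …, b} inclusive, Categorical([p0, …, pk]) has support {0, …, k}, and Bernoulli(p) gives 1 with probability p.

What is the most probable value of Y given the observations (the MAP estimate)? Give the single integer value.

Enumerate traces; 6 have nonzero weight after conditioning:
  (X=0, Z=0, Y=2) weight 1/12
  (X=0, Z=1, Y=2) weight 1/12
  (X=1, Z=0, Y=1) weight 3/32
  (X=1, Z=1, Y=1) weight 1/32
  (X=2, Z=0, Y=0) weight 1/48
  (X=2, Z=1, Y=0) weight 1/48
Group by Y:
  weight(Y=0) = 1/24
  weight(Y=1) = 1/8
  weight(Y=2) = 1/6
Total weight = 1/24 + 1/8 + 1/6 = 1/3
P(Y=0 | obs) = 1/24 / 1/3 = 1/8
P(Y=1 | obs) = 1/8 / 1/3 = 3/8
P(Y=2 | obs) = 1/6 / 1/3 = 1/2
argmax = 2

argmax_v P(Y = v | obs) = 2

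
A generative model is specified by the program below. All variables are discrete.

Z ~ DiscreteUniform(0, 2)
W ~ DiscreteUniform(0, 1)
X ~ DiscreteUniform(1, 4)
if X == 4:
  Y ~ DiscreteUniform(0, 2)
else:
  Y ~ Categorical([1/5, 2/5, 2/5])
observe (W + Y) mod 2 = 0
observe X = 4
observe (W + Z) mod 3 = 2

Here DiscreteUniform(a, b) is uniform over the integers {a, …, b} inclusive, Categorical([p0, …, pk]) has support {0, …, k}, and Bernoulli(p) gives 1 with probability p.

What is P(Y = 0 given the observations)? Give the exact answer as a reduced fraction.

Enumerate traces; 3 have nonzero weight after conditioning:
  (Z=1, W=1, X=4, Y=1) weight 1/72
  (Z=2, W=0, X=4, Y=0) weight 1/72
  (Z=2, W=0, X=4, Y=2) weight 1/72
Group by Y:
  weight(Y=0) = 1/72
  weight(Y=1) = 1/72
  weight(Y=2) = 1/72
Total weight = 1/72 + 1/72 + 1/72 = 1/24
P(Y=0 | obs) = 1/72 / 1/24 = 1/3
P(Y=1 | obs) = 1/72 / 1/24 = 1/3
P(Y=2 | obs) = 1/72 / 1/24 = 1/3

P(Y = 0 | obs) = 1/3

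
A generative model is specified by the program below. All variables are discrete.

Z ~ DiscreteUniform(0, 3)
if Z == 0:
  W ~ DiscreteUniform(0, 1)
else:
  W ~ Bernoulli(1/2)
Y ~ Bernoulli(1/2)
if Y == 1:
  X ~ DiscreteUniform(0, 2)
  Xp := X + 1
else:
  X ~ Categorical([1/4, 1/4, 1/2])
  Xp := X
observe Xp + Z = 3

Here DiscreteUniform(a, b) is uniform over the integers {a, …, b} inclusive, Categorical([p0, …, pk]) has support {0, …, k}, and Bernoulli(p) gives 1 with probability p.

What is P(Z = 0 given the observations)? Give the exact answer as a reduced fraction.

P(Z = 0 | obs) = 1/6

Enumerate traces; 12 have nonzero weight after conditioning:
  (Z=0, W=0, Y=1, X=2) weight 1/48
  (Z=0, W=1, Y=1, X=2) weight 1/48
  (Z=1, W=0, Y=0, X=2) weight 1/32
  (Z=1, W=0, Y=1, X=1) weight 1/48
  (Z=1, W=1, Y=0, X=2) weight 1/32
  (Z=1, W=1, Y=1, X=1) weight 1/48
  (Z=2, W=0, Y=0, X=1) weight 1/64
  (Z=2, W=0, Y=1, X=0) weight 1/48
  (Z=3, W=0, Y=0, X=0) weight 1/64
  … 3 more
Group by Z:
  weight(Z=0) = 1/24
  weight(Z=1) = 5/48
  weight(Z=2) = 7/96
  weight(Z=3) = 1/32
Total weight = 1/24 + 5/48 + 7/96 + 1/32 = 1/4
P(Z=0 | obs) = 1/24 / 1/4 = 1/6
P(Z=1 | obs) = 5/48 / 1/4 = 5/12
P(Z=2 | obs) = 7/96 / 1/4 = 7/24
P(Z=3 | obs) = 1/32 / 1/4 = 1/8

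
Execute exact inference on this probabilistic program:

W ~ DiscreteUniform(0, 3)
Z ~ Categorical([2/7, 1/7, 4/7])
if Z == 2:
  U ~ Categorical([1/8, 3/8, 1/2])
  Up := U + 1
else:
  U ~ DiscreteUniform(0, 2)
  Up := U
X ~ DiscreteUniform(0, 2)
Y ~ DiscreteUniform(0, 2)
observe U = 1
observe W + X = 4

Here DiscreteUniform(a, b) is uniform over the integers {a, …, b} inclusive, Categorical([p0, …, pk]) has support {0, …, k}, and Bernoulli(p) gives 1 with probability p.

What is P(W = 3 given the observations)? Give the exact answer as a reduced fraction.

Enumerate traces; 18 have nonzero weight after conditioning:
  (W=2, Z=0, U=1, X=2, Y=0) weight 1/378
  (W=2, Z=0, U=1, X=2, Y=1) weight 1/378
  (W=2, Z=0, U=1, X=2, Y=2) weight 1/378
  (W=2, Z=1, U=1, X=2, Y=0) weight 1/756
  (W=2, Z=1, U=1, X=2, Y=1) weight 1/756
  (W=2, Z=1, U=1, X=2, Y=2) weight 1/756
  (W=2, Z=2, U=1, X=2, Y=0) weight 1/168
  (W=2, Z=2, U=1, X=2, Y=1) weight 1/168
  (W=3, Z=0, U=1, X=1, Y=0) weight 1/378
  … 9 more
Group by W:
  weight(W=2) = 5/168
  weight(W=3) = 5/168
Total weight = 5/168 + 5/168 = 5/84
P(W=2 | obs) = 5/168 / 5/84 = 1/2
P(W=3 | obs) = 5/168 / 5/84 = 1/2

P(W = 3 | obs) = 1/2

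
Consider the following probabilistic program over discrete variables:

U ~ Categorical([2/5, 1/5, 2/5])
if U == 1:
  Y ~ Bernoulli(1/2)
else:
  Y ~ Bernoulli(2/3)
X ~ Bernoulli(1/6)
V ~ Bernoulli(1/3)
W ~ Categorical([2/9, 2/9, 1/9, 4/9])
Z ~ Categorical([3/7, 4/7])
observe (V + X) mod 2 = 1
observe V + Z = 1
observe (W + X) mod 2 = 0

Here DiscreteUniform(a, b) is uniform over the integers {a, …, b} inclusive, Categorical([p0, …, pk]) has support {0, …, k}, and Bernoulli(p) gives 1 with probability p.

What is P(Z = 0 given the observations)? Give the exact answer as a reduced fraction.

Enumerate traces; 24 have nonzero weight after conditioning:
  (U=0, Y=0, X=0, V=1, W=0, Z=0) weight 2/567
  (U=0, Y=0, X=0, V=1, W=2, Z=0) weight 1/567
  (U=0, Y=0, X=1, V=0, W=1, Z=1) weight 16/8505
  (U=0, Y=0, X=1, V=0, W=3, Z=1) weight 32/8505
  (U=0, Y=1, X=0, V=1, W=0, Z=0) weight 4/567
  (U=0, Y=1, X=0, V=1, W=2, Z=0) weight 2/567
  (U=0, Y=1, X=1, V=0, W=1, Z=1) weight 32/8505
  (U=0, Y=1, X=1, V=0, W=3, Z=1) weight 64/8505
  … 16 more
Group by Z:
  weight(Z=0) = 5/126
  weight(Z=1) = 8/189
Total weight = 5/126 + 8/189 = 31/378
P(Z=0 | obs) = 5/126 / 31/378 = 15/31
P(Z=1 | obs) = 8/189 / 31/378 = 16/31

P(Z = 0 | obs) = 15/31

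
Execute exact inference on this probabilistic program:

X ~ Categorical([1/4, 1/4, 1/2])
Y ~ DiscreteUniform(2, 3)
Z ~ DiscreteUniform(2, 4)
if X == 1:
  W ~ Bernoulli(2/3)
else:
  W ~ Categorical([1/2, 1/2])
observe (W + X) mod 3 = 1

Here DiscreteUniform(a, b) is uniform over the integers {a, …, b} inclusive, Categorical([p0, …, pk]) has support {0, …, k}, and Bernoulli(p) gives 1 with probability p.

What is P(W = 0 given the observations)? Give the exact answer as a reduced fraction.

Enumerate traces; 12 have nonzero weight after conditioning:
  (X=0, Y=2, Z=2, W=1) weight 1/48
  (X=0, Y=2, Z=3, W=1) weight 1/48
  (X=0, Y=2, Z=4, W=1) weight 1/48
  (X=0, Y=3, Z=2, W=1) weight 1/48
  (X=0, Y=3, Z=3, W=1) weight 1/48
  (X=0, Y=3, Z=4, W=1) weight 1/48
  (X=1, Y=2, Z=2, W=0) weight 1/72
  (X=1, Y=2, Z=3, W=0) weight 1/72
  … 4 more
Group by W:
  weight(W=0) = 1/12
  weight(W=1) = 1/8
Total weight = 1/12 + 1/8 = 5/24
P(W=0 | obs) = 1/12 / 5/24 = 2/5
P(W=1 | obs) = 1/8 / 5/24 = 3/5

P(W = 0 | obs) = 2/5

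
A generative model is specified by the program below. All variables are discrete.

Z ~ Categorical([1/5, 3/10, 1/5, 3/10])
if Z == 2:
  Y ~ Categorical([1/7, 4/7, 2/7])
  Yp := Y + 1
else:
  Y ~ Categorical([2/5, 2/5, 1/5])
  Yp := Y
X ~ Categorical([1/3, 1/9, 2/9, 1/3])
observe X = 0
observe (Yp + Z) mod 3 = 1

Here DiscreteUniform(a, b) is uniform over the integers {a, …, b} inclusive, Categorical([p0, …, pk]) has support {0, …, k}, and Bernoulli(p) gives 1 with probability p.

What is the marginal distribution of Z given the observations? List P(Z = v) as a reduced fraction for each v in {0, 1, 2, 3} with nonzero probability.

P(Z=0) = 7/38, P(Z=1) = 21/76, P(Z=2) = 5/19, P(Z=3) = 21/76

Enumerate traces; 4 have nonzero weight after conditioning:
  (Z=0, Y=1, X=0) weight 2/75
  (Z=1, Y=0, X=0) weight 1/25
  (Z=2, Y=1, X=0) weight 4/105
  (Z=3, Y=1, X=0) weight 1/25
Group by Z:
  weight(Z=0) = 2/75
  weight(Z=1) = 1/25
  weight(Z=2) = 4/105
  weight(Z=3) = 1/25
Total weight = 2/75 + 1/25 + 4/105 + 1/25 = 76/525
P(Z=0 | obs) = 2/75 / 76/525 = 7/38
P(Z=1 | obs) = 1/25 / 76/525 = 21/76
P(Z=2 | obs) = 4/105 / 76/525 = 5/19
P(Z=3 | obs) = 1/25 / 76/525 = 21/76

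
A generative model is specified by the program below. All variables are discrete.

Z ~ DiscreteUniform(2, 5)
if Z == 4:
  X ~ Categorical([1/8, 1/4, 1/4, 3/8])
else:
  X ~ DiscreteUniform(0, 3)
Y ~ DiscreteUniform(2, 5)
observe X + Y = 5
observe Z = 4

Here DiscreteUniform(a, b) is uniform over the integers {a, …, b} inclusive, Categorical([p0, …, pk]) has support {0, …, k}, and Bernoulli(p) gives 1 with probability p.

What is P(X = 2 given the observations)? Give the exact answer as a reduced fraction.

P(X = 2 | obs) = 1/4

Enumerate traces; 4 have nonzero weight after conditioning:
  (Z=4, X=0, Y=5) weight 1/128
  (Z=4, X=1, Y=4) weight 1/64
  (Z=4, X=2, Y=3) weight 1/64
  (Z=4, X=3, Y=2) weight 3/128
Group by X:
  weight(X=0) = 1/128
  weight(X=1) = 1/64
  weight(X=2) = 1/64
  weight(X=3) = 3/128
Total weight = 1/128 + 1/64 + 1/64 + 3/128 = 1/16
P(X=0 | obs) = 1/128 / 1/16 = 1/8
P(X=1 | obs) = 1/64 / 1/16 = 1/4
P(X=2 | obs) = 1/64 / 1/16 = 1/4
P(X=3 | obs) = 3/128 / 1/16 = 3/8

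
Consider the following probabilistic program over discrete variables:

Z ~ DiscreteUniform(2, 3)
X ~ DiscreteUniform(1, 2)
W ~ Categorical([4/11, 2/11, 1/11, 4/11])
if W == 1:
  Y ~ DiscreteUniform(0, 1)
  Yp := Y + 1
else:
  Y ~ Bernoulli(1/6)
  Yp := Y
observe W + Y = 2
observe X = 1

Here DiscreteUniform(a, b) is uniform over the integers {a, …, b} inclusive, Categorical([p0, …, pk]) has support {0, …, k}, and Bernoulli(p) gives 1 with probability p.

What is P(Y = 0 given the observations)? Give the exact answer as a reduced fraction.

P(Y = 0 | obs) = 5/11

Enumerate traces; 4 have nonzero weight after conditioning:
  (Z=2, X=1, W=1, Y=1) weight 1/44
  (Z=2, X=1, W=2, Y=0) weight 5/264
  (Z=3, X=1, W=1, Y=1) weight 1/44
  (Z=3, X=1, W=2, Y=0) weight 5/264
Group by Y:
  weight(Y=0) = 5/132
  weight(Y=1) = 1/22
Total weight = 5/132 + 1/22 = 1/12
P(Y=0 | obs) = 5/132 / 1/12 = 5/11
P(Y=1 | obs) = 1/22 / 1/12 = 6/11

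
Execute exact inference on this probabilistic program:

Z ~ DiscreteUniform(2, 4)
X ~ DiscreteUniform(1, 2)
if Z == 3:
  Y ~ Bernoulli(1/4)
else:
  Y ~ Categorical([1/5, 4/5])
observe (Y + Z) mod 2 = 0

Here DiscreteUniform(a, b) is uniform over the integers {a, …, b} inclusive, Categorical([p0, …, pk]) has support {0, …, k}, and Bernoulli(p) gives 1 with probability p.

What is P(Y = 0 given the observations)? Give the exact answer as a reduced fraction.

Enumerate traces; 6 have nonzero weight after conditioning:
  (Z=2, X=1, Y=0) weight 1/30
  (Z=2, X=2, Y=0) weight 1/30
  (Z=3, X=1, Y=1) weight 1/24
  (Z=3, X=2, Y=1) weight 1/24
  (Z=4, X=1, Y=0) weight 1/30
  (Z=4, X=2, Y=0) weight 1/30
Group by Y:
  weight(Y=0) = 2/15
  weight(Y=1) = 1/12
Total weight = 2/15 + 1/12 = 13/60
P(Y=0 | obs) = 2/15 / 13/60 = 8/13
P(Y=1 | obs) = 1/12 / 13/60 = 5/13

P(Y = 0 | obs) = 8/13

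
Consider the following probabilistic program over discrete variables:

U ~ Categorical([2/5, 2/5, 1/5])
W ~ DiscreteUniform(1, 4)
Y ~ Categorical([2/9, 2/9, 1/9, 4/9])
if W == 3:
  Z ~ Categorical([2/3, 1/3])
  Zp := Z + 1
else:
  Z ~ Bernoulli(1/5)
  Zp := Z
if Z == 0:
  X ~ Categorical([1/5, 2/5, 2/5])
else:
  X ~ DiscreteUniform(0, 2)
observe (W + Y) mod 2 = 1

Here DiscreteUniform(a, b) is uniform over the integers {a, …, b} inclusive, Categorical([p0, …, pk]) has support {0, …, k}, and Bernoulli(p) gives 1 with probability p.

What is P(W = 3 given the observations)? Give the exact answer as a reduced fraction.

Enumerate traces; 144 have nonzero weight after conditioning:
  (U=0, W=1, Y=0, Z=0, X=0) weight 4/1125
  (U=0, W=1, Y=0, Z=0, X=1) weight 8/1125
  (U=0, W=1, Y=0, Z=0, X=2) weight 8/1125
  (U=0, W=1, Y=0, Z=1, X=0) weight 1/675
  (U=0, W=1, Y=0, Z=1, X=1) weight 1/675
  (U=0, W=1, Y=0, Z=1, X=2) weight 1/675
  (U=0, W=1, Y=2, Z=0, X=0) weight 2/1125
  (U=0, W=1, Y=2, Z=0, X=1) weight 4/1125
  (U=0, W=2, Y=1, Z=0, X=0) weight 4/1125
  (U=0, W=3, Y=0, Z=0, X=0) weight 2/675
  … 134 more
Group by W:
  weight(W=1) = 1/12
  weight(W=2) = 1/6
  weight(W=3) = 1/12
  weight(W=4) = 1/6
Total weight = 1/12 + 1/6 + 1/12 + 1/6 = 1/2
P(W=1 | obs) = 1/12 / 1/2 = 1/6
P(W=2 | obs) = 1/6 / 1/2 = 1/3
P(W=3 | obs) = 1/12 / 1/2 = 1/6
P(W=4 | obs) = 1/6 / 1/2 = 1/3

P(W = 3 | obs) = 1/6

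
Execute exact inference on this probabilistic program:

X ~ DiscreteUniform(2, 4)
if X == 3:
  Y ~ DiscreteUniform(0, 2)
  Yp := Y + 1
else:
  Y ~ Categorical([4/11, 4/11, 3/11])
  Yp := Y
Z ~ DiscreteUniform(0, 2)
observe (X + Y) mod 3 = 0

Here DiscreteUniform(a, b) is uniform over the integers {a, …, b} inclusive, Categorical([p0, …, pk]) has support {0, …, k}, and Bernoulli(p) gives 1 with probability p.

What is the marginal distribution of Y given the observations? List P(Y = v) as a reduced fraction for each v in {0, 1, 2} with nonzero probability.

P(Y=0) = 11/32, P(Y=1) = 3/8, P(Y=2) = 9/32

Enumerate traces; 9 have nonzero weight after conditioning:
  (X=2, Y=1, Z=0) weight 4/99
  (X=2, Y=1, Z=1) weight 4/99
  (X=2, Y=1, Z=2) weight 4/99
  (X=3, Y=0, Z=0) weight 1/27
  (X=3, Y=0, Z=1) weight 1/27
  (X=3, Y=0, Z=2) weight 1/27
  (X=4, Y=2, Z=0) weight 1/33
  (X=4, Y=2, Z=1) weight 1/33
  … 1 more
Group by Y:
  weight(Y=0) = 1/9
  weight(Y=1) = 4/33
  weight(Y=2) = 1/11
Total weight = 1/9 + 4/33 + 1/11 = 32/99
P(Y=0 | obs) = 1/9 / 32/99 = 11/32
P(Y=1 | obs) = 4/33 / 32/99 = 3/8
P(Y=2 | obs) = 1/11 / 32/99 = 9/32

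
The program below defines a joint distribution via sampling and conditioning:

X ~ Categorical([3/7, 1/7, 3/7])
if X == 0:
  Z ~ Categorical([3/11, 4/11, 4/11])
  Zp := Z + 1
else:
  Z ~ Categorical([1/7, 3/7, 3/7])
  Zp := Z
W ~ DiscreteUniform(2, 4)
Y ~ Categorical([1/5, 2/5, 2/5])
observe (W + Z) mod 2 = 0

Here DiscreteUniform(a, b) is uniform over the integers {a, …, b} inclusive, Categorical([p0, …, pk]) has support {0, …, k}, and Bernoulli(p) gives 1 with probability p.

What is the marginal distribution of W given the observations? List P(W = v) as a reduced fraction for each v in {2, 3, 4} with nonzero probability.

Enumerate traces; 45 have nonzero weight after conditioning:
  (X=0, Z=0, W=2, Y=0) weight 3/385
  (X=0, Z=0, W=2, Y=1) weight 6/385
  (X=0, Z=0, W=2, Y=2) weight 6/385
  (X=0, Z=0, W=4, Y=0) weight 3/385
  (X=0, Z=0, W=4, Y=1) weight 6/385
  (X=0, Z=0, W=4, Y=2) weight 6/385
  (X=0, Z=1, W=3, Y=0) weight 4/385
  (X=0, Z=1, W=3, Y=1) weight 8/385
  … 37 more
Group by W:
  weight(W=2) = 323/1617
  weight(W=3) = 72/539
  weight(W=4) = 323/1617
Total weight = 323/1617 + 72/539 + 323/1617 = 862/1617
P(W=2 | obs) = 323/1617 / 862/1617 = 323/862
P(W=3 | obs) = 72/539 / 862/1617 = 108/431
P(W=4 | obs) = 323/1617 / 862/1617 = 323/862

P(W=2) = 323/862, P(W=3) = 108/431, P(W=4) = 323/862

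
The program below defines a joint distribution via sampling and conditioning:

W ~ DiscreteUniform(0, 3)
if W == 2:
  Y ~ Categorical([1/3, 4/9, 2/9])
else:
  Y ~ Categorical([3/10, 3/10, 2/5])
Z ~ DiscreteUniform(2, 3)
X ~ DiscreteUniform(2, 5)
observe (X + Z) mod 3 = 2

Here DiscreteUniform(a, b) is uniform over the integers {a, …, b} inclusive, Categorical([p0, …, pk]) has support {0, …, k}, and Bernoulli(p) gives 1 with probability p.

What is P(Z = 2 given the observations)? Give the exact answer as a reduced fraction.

P(Z = 2 | obs) = 1/3

Enumerate traces; 36 have nonzero weight after conditioning:
  (W=0, Y=0, Z=2, X=3) weight 3/320
  (W=0, Y=0, Z=3, X=2) weight 3/320
  (W=0, Y=0, Z=3, X=5) weight 3/320
  (W=0, Y=1, Z=2, X=3) weight 3/320
  (W=0, Y=1, Z=3, X=2) weight 3/320
  (W=0, Y=1, Z=3, X=5) weight 3/320
  (W=0, Y=2, Z=2, X=3) weight 1/80
  (W=0, Y=2, Z=3, X=2) weight 1/80
  … 28 more
Group by Z:
  weight(Z=2) = 1/8
  weight(Z=3) = 1/4
Total weight = 1/8 + 1/4 = 3/8
P(Z=2 | obs) = 1/8 / 3/8 = 1/3
P(Z=3 | obs) = 1/4 / 3/8 = 2/3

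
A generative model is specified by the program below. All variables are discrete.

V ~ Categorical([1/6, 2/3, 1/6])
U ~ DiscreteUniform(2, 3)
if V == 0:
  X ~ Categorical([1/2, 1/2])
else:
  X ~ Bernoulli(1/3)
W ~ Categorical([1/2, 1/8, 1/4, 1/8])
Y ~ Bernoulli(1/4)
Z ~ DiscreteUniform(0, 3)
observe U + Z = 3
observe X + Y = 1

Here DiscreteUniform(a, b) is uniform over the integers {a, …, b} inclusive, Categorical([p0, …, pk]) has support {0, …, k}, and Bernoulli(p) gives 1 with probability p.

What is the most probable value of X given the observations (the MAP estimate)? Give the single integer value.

Enumerate traces; 48 have nonzero weight after conditioning:
  (V=0, U=2, X=0, W=0, Y=1, Z=1) weight 1/768
  (V=0, U=2, X=0, W=1, Y=1, Z=1) weight 1/3072
  (V=0, U=2, X=0, W=2, Y=1, Z=1) weight 1/1536
  (V=0, U=2, X=0, W=3, Y=1, Z=1) weight 1/3072
  (V=0, U=2, X=1, W=0, Y=0, Z=1) weight 1/256
  (V=0, U=2, X=1, W=1, Y=0, Z=1) weight 1/1024
  (V=0, U=2, X=1, W=2, Y=0, Z=1) weight 1/512
  (V=0, U=2, X=1, W=3, Y=0, Z=1) weight 1/1024
  … 40 more
Group by X:
  weight(X=0) = 23/576
  weight(X=1) = 13/192
Total weight = 23/576 + 13/192 = 31/288
P(X=0 | obs) = 23/576 / 31/288 = 23/62
P(X=1 | obs) = 13/192 / 31/288 = 39/62
argmax = 1

argmax_v P(X = v | obs) = 1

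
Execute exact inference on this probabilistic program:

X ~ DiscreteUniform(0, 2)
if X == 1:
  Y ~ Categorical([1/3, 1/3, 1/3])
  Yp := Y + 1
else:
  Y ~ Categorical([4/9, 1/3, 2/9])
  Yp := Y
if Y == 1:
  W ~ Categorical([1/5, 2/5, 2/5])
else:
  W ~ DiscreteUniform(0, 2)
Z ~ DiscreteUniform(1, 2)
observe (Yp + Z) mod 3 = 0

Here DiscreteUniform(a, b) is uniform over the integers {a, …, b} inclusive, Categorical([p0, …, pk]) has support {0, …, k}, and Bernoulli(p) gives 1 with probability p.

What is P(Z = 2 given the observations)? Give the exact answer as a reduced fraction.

P(Z = 2 | obs) = 9/16

Enumerate traces; 18 have nonzero weight after conditioning:
  (X=0, Y=1, W=0, Z=2) weight 1/90
  (X=0, Y=1, W=1, Z=2) weight 1/45
  (X=0, Y=1, W=2, Z=2) weight 1/45
  (X=0, Y=2, W=0, Z=1) weight 1/81
  (X=0, Y=2, W=1, Z=1) weight 1/81
  (X=0, Y=2, W=2, Z=1) weight 1/81
  (X=1, Y=0, W=0, Z=2) weight 1/54
  (X=1, Y=0, W=1, Z=2) weight 1/54
  … 10 more
Group by Z:
  weight(Z=1) = 7/54
  weight(Z=2) = 1/6
Total weight = 7/54 + 1/6 = 8/27
P(Z=1 | obs) = 7/54 / 8/27 = 7/16
P(Z=2 | obs) = 1/6 / 8/27 = 9/16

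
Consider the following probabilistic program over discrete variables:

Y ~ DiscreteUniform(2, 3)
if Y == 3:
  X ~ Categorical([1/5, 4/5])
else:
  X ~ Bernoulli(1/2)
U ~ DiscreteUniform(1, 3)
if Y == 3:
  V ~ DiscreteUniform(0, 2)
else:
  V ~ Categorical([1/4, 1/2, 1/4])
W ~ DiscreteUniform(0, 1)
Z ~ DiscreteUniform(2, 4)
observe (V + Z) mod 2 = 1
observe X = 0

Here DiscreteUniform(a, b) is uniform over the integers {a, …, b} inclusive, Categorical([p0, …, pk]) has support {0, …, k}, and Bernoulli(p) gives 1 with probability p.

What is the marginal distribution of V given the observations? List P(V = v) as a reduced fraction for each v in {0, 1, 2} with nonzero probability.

Enumerate traces; 48 have nonzero weight after conditioning:
  (Y=2, X=0, U=1, V=0, W=0, Z=3) weight 1/288
  (Y=2, X=0, U=1, V=0, W=1, Z=3) weight 1/288
  (Y=2, X=0, U=1, V=1, W=0, Z=2) weight 1/144
  (Y=2, X=0, U=1, V=1, W=0, Z=4) weight 1/144
  (Y=2, X=0, U=1, V=1, W=1, Z=2) weight 1/144
  (Y=2, X=0, U=1, V=1, W=1, Z=4) weight 1/144
  (Y=2, X=0, U=1, V=2, W=0, Z=3) weight 1/288
  (Y=2, X=0, U=1, V=2, W=1, Z=3) weight 1/288
  … 40 more
Group by V:
  weight(V=0) = 23/720
  weight(V=1) = 19/180
  weight(V=2) = 23/720
Total weight = 23/720 + 19/180 + 23/720 = 61/360
P(V=0 | obs) = 23/720 / 61/360 = 23/122
P(V=1 | obs) = 19/180 / 61/360 = 38/61
P(V=2 | obs) = 23/720 / 61/360 = 23/122

P(V=0) = 23/122, P(V=1) = 38/61, P(V=2) = 23/122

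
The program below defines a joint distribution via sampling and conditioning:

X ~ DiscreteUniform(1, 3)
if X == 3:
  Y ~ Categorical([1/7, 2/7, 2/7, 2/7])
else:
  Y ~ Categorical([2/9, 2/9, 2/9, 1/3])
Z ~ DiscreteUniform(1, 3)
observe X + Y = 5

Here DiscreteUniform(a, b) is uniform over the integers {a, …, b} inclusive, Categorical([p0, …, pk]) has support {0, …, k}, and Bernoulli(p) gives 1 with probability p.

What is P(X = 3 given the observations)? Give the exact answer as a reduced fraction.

P(X = 3 | obs) = 6/13

Enumerate traces; 6 have nonzero weight after conditioning:
  (X=2, Y=3, Z=1) weight 1/27
  (X=2, Y=3, Z=2) weight 1/27
  (X=2, Y=3, Z=3) weight 1/27
  (X=3, Y=2, Z=1) weight 2/63
  (X=3, Y=2, Z=2) weight 2/63
  (X=3, Y=2, Z=3) weight 2/63
Group by X:
  weight(X=2) = 1/9
  weight(X=3) = 2/21
Total weight = 1/9 + 2/21 = 13/63
P(X=2 | obs) = 1/9 / 13/63 = 7/13
P(X=3 | obs) = 2/21 / 13/63 = 6/13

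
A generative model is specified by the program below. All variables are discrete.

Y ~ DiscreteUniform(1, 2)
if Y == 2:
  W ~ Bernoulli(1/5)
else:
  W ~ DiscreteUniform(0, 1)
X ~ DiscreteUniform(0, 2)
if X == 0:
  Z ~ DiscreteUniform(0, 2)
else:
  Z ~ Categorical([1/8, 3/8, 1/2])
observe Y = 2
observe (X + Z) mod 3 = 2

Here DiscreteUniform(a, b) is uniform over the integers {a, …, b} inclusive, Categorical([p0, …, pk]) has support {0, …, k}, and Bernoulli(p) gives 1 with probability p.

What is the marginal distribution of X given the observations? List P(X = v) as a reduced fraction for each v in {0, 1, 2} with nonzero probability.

P(X=0) = 2/5, P(X=1) = 9/20, P(X=2) = 3/20

Enumerate traces; 6 have nonzero weight after conditioning:
  (Y=2, W=0, X=0, Z=2) weight 2/45
  (Y=2, W=0, X=1, Z=1) weight 1/20
  (Y=2, W=0, X=2, Z=0) weight 1/60
  (Y=2, W=1, X=0, Z=2) weight 1/90
  (Y=2, W=1, X=1, Z=1) weight 1/80
  (Y=2, W=1, X=2, Z=0) weight 1/240
Group by X:
  weight(X=0) = 1/18
  weight(X=1) = 1/16
  weight(X=2) = 1/48
Total weight = 1/18 + 1/16 + 1/48 = 5/36
P(X=0 | obs) = 1/18 / 5/36 = 2/5
P(X=1 | obs) = 1/16 / 5/36 = 9/20
P(X=2 | obs) = 1/48 / 5/36 = 3/20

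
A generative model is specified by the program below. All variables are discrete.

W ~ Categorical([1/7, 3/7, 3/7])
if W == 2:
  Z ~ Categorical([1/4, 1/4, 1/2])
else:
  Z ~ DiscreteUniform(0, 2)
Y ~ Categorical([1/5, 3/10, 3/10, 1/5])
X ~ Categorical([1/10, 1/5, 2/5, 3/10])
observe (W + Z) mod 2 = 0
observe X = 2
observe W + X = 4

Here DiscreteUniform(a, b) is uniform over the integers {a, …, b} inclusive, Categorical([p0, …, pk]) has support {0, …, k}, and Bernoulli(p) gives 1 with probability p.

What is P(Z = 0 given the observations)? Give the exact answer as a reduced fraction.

P(Z = 0 | obs) = 1/3

Enumerate traces; 8 have nonzero weight after conditioning:
  (W=2, Z=0, Y=0, X=2) weight 3/350
  (W=2, Z=0, Y=1, X=2) weight 9/700
  (W=2, Z=0, Y=2, X=2) weight 9/700
  (W=2, Z=0, Y=3, X=2) weight 3/350
  (W=2, Z=2, Y=0, X=2) weight 3/175
  (W=2, Z=2, Y=1, X=2) weight 9/350
  (W=2, Z=2, Y=2, X=2) weight 9/350
  (W=2, Z=2, Y=3, X=2) weight 3/175
Group by Z:
  weight(Z=0) = 3/70
  weight(Z=2) = 3/35
Total weight = 3/70 + 3/35 = 9/70
P(Z=0 | obs) = 3/70 / 9/70 = 1/3
P(Z=2 | obs) = 3/35 / 9/70 = 2/3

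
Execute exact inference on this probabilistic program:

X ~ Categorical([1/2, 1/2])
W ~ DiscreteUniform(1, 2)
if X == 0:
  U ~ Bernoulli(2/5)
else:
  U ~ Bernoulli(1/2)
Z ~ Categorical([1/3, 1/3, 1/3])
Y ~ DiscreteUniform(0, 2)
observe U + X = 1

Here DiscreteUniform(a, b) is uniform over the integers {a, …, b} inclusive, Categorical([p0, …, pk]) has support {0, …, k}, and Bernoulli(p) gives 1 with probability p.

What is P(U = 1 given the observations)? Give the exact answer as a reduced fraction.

P(U = 1 | obs) = 4/9

Enumerate traces; 36 have nonzero weight after conditioning:
  (X=0, W=1, U=1, Z=0, Y=0) weight 1/90
  (X=0, W=1, U=1, Z=0, Y=1) weight 1/90
  (X=0, W=1, U=1, Z=0, Y=2) weight 1/90
  (X=0, W=1, U=1, Z=1, Y=0) weight 1/90
  (X=0, W=1, U=1, Z=1, Y=1) weight 1/90
  (X=0, W=1, U=1, Z=1, Y=2) weight 1/90
  (X=0, W=1, U=1, Z=2, Y=0) weight 1/90
  (X=0, W=1, U=1, Z=2, Y=1) weight 1/90
  (X=1, W=1, U=0, Z=0, Y=0) weight 1/72
  … 27 more
Group by U:
  weight(U=0) = 1/4
  weight(U=1) = 1/5
Total weight = 1/4 + 1/5 = 9/20
P(U=0 | obs) = 1/4 / 9/20 = 5/9
P(U=1 | obs) = 1/5 / 9/20 = 4/9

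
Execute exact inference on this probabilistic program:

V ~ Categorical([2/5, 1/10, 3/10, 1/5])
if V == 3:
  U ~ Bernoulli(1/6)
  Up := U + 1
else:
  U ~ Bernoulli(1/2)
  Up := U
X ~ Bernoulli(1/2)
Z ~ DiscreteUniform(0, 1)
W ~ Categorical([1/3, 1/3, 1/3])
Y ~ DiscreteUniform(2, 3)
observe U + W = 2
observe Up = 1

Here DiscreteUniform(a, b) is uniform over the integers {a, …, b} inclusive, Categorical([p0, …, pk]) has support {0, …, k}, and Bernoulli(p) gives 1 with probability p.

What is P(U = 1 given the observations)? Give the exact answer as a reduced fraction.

Enumerate traces; 32 have nonzero weight after conditioning:
  (V=0, U=1, X=0, Z=0, W=1, Y=2) weight 1/120
  (V=0, U=1, X=0, Z=0, W=1, Y=3) weight 1/120
  (V=0, U=1, X=0, Z=1, W=1, Y=2) weight 1/120
  (V=0, U=1, X=0, Z=1, W=1, Y=3) weight 1/120
  (V=0, U=1, X=1, Z=0, W=1, Y=2) weight 1/120
  (V=0, U=1, X=1, Z=0, W=1, Y=3) weight 1/120
  (V=0, U=1, X=1, Z=1, W=1, Y=2) weight 1/120
  (V=0, U=1, X=1, Z=1, W=1, Y=3) weight 1/120
  (V=3, U=0, X=0, Z=0, W=2, Y=2) weight 1/144
  … 23 more
Group by U:
  weight(U=0) = 1/18
  weight(U=1) = 2/15
Total weight = 1/18 + 2/15 = 17/90
P(U=0 | obs) = 1/18 / 17/90 = 5/17
P(U=1 | obs) = 2/15 / 17/90 = 12/17

P(U = 1 | obs) = 12/17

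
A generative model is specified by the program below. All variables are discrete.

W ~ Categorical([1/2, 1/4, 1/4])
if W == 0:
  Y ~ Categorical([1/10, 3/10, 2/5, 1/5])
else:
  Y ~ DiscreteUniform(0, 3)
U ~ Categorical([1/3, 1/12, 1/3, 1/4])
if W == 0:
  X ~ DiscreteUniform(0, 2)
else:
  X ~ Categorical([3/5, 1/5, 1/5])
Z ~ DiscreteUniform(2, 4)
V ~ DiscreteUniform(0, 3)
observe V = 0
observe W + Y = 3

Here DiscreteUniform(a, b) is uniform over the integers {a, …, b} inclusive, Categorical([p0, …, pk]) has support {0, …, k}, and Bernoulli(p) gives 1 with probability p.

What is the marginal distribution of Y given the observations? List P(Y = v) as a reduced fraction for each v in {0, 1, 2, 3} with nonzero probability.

P(Y=1) = 5/18, P(Y=2) = 5/18, P(Y=3) = 4/9

Enumerate traces; 108 have nonzero weight after conditioning:
  (W=0, Y=3, U=0, X=0, Z=2, V=0) weight 1/1080
  (W=0, Y=3, U=0, X=0, Z=3, V=0) weight 1/1080
  (W=0, Y=3, U=0, X=0, Z=4, V=0) weight 1/1080
  (W=0, Y=3, U=0, X=1, Z=2, V=0) weight 1/1080
  (W=0, Y=3, U=0, X=1, Z=3, V=0) weight 1/1080
  (W=0, Y=3, U=0, X=1, Z=4, V=0) weight 1/1080
  (W=0, Y=3, U=0, X=2, Z=2, V=0) weight 1/1080
  (W=0, Y=3, U=0, X=2, Z=3, V=0) weight 1/1080
  (W=1, Y=2, U=0, X=0, Z=2, V=0) weight 1/960
  (W=2, Y=1, U=0, X=0, Z=2, V=0) weight 1/960
  … 98 more
Group by Y:
  weight(Y=1) = 1/64
  weight(Y=2) = 1/64
  weight(Y=3) = 1/40
Total weight = 1/64 + 1/64 + 1/40 = 9/160
P(Y=1 | obs) = 1/64 / 9/160 = 5/18
P(Y=2 | obs) = 1/64 / 9/160 = 5/18
P(Y=3 | obs) = 1/40 / 9/160 = 4/9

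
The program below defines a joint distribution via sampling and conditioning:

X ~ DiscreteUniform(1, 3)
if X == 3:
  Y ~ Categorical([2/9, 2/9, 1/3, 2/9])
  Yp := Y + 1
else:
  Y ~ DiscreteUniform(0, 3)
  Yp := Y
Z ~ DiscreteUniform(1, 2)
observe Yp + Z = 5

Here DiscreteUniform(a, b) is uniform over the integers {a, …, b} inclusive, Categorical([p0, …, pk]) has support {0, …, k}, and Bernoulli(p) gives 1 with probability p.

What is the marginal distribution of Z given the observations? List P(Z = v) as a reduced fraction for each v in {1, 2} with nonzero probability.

Enumerate traces; 4 have nonzero weight after conditioning:
  (X=1, Y=3, Z=2) weight 1/24
  (X=2, Y=3, Z=2) weight 1/24
  (X=3, Y=2, Z=2) weight 1/18
  (X=3, Y=3, Z=1) weight 1/27
Group by Z:
  weight(Z=1) = 1/27
  weight(Z=2) = 5/36
Total weight = 1/27 + 5/36 = 19/108
P(Z=1 | obs) = 1/27 / 19/108 = 4/19
P(Z=2 | obs) = 5/36 / 19/108 = 15/19

P(Z=1) = 4/19, P(Z=2) = 15/19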